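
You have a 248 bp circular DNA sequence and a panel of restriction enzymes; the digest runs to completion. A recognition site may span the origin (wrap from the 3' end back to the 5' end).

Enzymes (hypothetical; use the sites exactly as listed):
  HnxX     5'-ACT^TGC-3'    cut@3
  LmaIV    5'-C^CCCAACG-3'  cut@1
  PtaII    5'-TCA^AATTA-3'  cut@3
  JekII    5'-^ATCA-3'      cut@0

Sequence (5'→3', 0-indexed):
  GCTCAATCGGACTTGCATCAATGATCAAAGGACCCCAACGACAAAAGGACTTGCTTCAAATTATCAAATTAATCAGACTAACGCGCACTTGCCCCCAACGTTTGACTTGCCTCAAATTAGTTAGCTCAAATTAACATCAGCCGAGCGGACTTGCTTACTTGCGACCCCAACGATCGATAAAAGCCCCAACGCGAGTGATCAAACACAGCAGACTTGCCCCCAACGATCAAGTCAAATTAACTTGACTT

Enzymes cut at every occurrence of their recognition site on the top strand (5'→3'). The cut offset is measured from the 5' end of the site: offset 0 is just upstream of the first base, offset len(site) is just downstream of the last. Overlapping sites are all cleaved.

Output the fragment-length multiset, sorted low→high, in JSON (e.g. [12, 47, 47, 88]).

[3,4,4,4,4,5,6,7,7,7,7,7,8,9,10,13,13,14,14,14,16,17,18,18,19]

Site scan:
  HnxX (ACTTGC, off=3): starts [10, 48, 86, 104, 148, 156, 211, 244] → cuts [13, 51, 89, 107, 151, 159, 214, 247]
  LmaIV (CCCCAACG, off=1): starts [32, 92, 164, 183, 217] → cuts [33, 93, 165, 184, 218]
  PtaII (TCAAATTA, off=3): starts [55, 63, 111, 125, 231] → cuts [58, 66, 114, 128, 234]
  JekII (ATCA, off=0): starts [16, 23, 62, 71, 135, 197, 225] → cuts [16, 23, 62, 71, 135, 197, 225]

All cut coordinates (distinct, sorted): [13, 16, 23, 33, 51, 58, 62, 66, 71, 89, 93, 107, 114, 128, 135, 151, 159, 165, 184, 197, 214, 218, 225, 234, 247]

Fragment lengths:
  13→16: 3 bp
  16→23: 7 bp
  23→33: 10 bp
  33→51: 18 bp
  51→58: 7 bp
  58→62: 4 bp
  62→66: 4 bp
  66→71: 5 bp
  71→89: 18 bp
  89→93: 4 bp
  93→107: 14 bp
  107→114: 7 bp
  114→128: 14 bp
  128→135: 7 bp
  135→151: 16 bp
  151→159: 8 bp
  159→165: 6 bp
  165→184: 19 bp
  184→197: 13 bp
  197→214: 17 bp
  214→218: 4 bp
  218→225: 7 bp
  225→234: 9 bp
  234→247: 13 bp
  247→13 (wrap): 248-247+13 = 14 bp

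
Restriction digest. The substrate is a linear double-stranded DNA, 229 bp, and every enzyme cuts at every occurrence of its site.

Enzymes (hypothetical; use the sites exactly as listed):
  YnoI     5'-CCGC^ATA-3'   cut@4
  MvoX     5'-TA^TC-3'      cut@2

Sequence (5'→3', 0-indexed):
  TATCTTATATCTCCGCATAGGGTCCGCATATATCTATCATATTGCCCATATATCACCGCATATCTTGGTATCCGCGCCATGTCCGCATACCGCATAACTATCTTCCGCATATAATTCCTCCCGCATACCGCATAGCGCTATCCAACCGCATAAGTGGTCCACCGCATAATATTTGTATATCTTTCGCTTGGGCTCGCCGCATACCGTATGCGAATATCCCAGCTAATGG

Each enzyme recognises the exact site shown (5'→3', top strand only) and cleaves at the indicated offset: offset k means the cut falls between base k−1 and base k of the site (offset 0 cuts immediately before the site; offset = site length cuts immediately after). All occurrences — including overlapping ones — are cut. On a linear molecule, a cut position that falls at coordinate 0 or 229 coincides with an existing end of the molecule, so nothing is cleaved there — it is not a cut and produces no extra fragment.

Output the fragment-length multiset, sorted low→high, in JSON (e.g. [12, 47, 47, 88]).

Site scan:
  YnoI (CCGCATA, off=4): starts [12, 23, 55, 82, 89, 104, 120, 127, 145, 161, 196] → cuts [16, 27, 59, 86, 93, 108, 124, 131, 149, 165, 200]
  MvoX (TATC, off=2): starts [0, 7, 30, 34, 50, 60, 68, 98, 138, 177, 214] → cuts [2, 9, 32, 36, 52, 62, 70, 100, 140, 179, 216]

All cut coordinates (distinct, sorted): [2, 9, 16, 27, 32, 36, 52, 59, 62, 70, 86, 93, 100, 108, 124, 131, 140, 149, 165, 179, 200, 216]

Fragments:
  [0,2): 2 bp
  [2,9): 7 bp
  [9,16): 7 bp
  [16,27): 11 bp
  [27,32): 5 bp
  [32,36): 4 bp
  [36,52): 16 bp
  [52,59): 7 bp
  [59,62): 3 bp
  [62,70): 8 bp
  [70,86): 16 bp
  [86,93): 7 bp
  [93,100): 7 bp
  [100,108): 8 bp
  [108,124): 16 bp
  [124,131): 7 bp
  [131,140): 9 bp
  [140,149): 9 bp
  [149,165): 16 bp
  [165,179): 14 bp
  [179,200): 21 bp
  [200,216): 16 bp
  [216,229): 13 bp

[2,3,4,5,7,7,7,7,7,7,8,8,9,9,11,13,14,16,16,16,16,16,21]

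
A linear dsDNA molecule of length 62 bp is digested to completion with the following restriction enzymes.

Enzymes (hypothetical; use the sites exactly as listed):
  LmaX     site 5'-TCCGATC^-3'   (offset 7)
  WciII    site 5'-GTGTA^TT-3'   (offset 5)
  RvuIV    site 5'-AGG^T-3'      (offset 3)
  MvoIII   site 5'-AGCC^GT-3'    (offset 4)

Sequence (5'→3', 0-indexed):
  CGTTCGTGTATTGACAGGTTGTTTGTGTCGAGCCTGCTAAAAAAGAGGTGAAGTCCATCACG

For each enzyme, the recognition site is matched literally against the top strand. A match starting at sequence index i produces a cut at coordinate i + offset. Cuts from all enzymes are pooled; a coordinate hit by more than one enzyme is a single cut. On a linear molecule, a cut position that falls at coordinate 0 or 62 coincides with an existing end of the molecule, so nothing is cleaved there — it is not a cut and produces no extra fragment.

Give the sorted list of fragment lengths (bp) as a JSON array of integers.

Per-enzyme occurrences:
  LmaX (TCCGATC, off=7): no sites
  WciII (GTGTATT, off=5): starts [5] → cuts [10]
  RvuIV (AGGT, off=3): starts [15, 45] → cuts [18, 48]
  MvoIII (AGCCGT, off=4): no sites

Pooled cuts: [10, 18, 48]

Fragments:
  [0,10): 10 bp
  [10,18): 8 bp
  [18,48): 30 bp
  [48,62): 14 bp

[8,10,14,30]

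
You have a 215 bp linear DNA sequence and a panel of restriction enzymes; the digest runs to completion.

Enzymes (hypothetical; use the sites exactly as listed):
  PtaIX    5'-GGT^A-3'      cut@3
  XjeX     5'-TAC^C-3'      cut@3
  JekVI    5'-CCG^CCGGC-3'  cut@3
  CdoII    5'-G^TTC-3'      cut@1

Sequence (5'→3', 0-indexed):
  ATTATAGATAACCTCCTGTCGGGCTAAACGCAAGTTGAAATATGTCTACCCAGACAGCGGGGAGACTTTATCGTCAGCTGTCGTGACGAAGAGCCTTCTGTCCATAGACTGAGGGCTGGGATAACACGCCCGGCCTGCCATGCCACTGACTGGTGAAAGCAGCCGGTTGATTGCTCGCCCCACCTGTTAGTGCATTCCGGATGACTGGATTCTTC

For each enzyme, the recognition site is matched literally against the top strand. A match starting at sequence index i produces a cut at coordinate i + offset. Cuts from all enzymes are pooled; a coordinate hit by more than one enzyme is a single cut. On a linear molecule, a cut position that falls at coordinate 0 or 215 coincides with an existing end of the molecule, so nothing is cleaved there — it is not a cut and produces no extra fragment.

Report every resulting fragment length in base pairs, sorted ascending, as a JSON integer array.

[49,166]

Per-enzyme occurrences:
  PtaIX (GGTA, off=3): no sites
  XjeX TACC/3: at [46] ⇒ [49]
  JekVI (CCGCCGGC, off=3): no sites
  CdoII (GTTC, off=1): no sites

All cut coordinates (distinct, sorted): [49]

Fragment lengths:
  [0,49): 49 bp
  [49,215): 166 bp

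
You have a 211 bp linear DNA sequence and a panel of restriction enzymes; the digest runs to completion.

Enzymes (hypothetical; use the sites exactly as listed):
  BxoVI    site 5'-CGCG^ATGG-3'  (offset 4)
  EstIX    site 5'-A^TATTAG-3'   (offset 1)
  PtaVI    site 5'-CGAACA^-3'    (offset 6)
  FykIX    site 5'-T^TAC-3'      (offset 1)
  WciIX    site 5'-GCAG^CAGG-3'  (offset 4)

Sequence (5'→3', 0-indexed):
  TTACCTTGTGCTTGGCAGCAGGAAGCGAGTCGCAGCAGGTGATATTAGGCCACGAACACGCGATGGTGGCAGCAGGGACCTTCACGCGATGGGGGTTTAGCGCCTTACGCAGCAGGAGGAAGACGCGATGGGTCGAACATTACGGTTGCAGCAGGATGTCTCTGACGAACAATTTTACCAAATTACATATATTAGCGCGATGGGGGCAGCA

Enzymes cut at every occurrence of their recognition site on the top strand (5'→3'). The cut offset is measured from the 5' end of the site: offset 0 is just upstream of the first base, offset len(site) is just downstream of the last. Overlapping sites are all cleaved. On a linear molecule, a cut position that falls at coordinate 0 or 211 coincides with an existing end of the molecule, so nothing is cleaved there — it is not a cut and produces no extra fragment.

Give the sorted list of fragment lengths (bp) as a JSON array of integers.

[1,1,4,4,6,7,7,8,10,10,11,12,12,15,16,16,17,17,17,20]

Site scan:
  BxoVI (CGCGATGG, off=4): starts [58, 84, 123, 195] → cuts [62, 88, 127, 199]
  EstIX (ATATTAG, off=1): starts [41, 188] → cuts [42, 189]
  PtaVI (CGAACA, off=6): starts [52, 133, 165] → cuts [58, 139, 171]
  FykIX (TTAC, off=1): starts [0, 104, 139, 174, 182] → cuts [1, 105, 140, 175, 183]
  WciIX (GCAGCAGG, off=4): starts [14, 31, 68, 108, 147] → cuts [18, 35, 72, 112, 151]

Pooled cuts: [1, 18, 35, 42, 58, 62, 72, 88, 105, 112, 127, 139, 140, 151, 171, 175, 183, 189, 199]

Fragment lengths:
  [0,1): 1 bp
  [1,18): 17 bp
  [18,35): 17 bp
  [35,42): 7 bp
  [42,58): 16 bp
  [58,62): 4 bp
  [62,72): 10 bp
  [72,88): 16 bp
  [88,105): 17 bp
  [105,112): 7 bp
  [112,127): 15 bp
  [127,139): 12 bp
  [139,140): 1 bp
  [140,151): 11 bp
  [151,171): 20 bp
  [171,175): 4 bp
  [175,183): 8 bp
  [183,189): 6 bp
  [189,199): 10 bp
  [199,211): 12 bp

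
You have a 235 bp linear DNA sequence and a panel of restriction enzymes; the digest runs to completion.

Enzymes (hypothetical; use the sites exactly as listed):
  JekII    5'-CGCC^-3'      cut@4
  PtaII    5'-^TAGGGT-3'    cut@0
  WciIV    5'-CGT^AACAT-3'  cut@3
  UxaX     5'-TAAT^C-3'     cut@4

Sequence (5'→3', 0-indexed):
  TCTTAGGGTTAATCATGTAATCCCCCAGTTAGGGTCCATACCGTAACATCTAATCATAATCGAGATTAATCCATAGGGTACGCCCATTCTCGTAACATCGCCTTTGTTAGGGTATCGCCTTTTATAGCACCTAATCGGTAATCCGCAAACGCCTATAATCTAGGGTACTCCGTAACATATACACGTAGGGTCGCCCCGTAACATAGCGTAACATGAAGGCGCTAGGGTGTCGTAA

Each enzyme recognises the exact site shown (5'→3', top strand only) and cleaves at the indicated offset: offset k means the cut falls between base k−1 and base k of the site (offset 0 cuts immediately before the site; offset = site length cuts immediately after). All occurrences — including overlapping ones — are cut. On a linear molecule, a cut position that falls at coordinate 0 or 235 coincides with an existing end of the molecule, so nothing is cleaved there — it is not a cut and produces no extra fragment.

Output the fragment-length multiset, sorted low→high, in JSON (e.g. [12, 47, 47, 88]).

[1,3,3,4,5,6,6,7,8,8,9,9,10,10,10,10,10,11,11,12,12,13,13,13,15,16]

Per-enzyme occurrences:
  JekII CGCC/4: at [80, 98, 115, 149, 191] ⇒ [84, 102, 119, 153, 195]
  PtaII TAGGGT/0: at [3, 29, 73, 107, 160, 185, 222] ⇒ [3, 29, 73, 107, 160, 185, 222]
  WciIV CGTAACAT/3: at [41, 90, 170, 196, 206] ⇒ [44, 93, 173, 199, 209]
  UxaX TAATC/4: at [9, 17, 50, 56, 66, 131, 138, 155] ⇒ [13, 21, 54, 60, 70, 135, 142, 159]

Pooled cuts: [3, 13, 21, 29, 44, 54, 60, 70, 73, 84, 93, 102, 107, 119, 135, 142, 153, 159, 160, 173, 185, 195, 199, 209, 222]

Fragment lengths:
  [0,3): 3 bp
  [3,13): 10 bp
  [13,21): 8 bp
  [21,29): 8 bp
  [29,44): 15 bp
  [44,54): 10 bp
  [54,60): 6 bp
  [60,70): 10 bp
  [70,73): 3 bp
  [73,84): 11 bp
  [84,93): 9 bp
  [93,102): 9 bp
  [102,107): 5 bp
  [107,119): 12 bp
  [119,135): 16 bp
  [135,142): 7 bp
  [142,153): 11 bp
  [153,159): 6 bp
  [159,160): 1 bp
  [160,173): 13 bp
  [173,185): 12 bp
  [185,195): 10 bp
  [195,199): 4 bp
  [199,209): 10 bp
  [209,222): 13 bp
  [222,235): 13 bp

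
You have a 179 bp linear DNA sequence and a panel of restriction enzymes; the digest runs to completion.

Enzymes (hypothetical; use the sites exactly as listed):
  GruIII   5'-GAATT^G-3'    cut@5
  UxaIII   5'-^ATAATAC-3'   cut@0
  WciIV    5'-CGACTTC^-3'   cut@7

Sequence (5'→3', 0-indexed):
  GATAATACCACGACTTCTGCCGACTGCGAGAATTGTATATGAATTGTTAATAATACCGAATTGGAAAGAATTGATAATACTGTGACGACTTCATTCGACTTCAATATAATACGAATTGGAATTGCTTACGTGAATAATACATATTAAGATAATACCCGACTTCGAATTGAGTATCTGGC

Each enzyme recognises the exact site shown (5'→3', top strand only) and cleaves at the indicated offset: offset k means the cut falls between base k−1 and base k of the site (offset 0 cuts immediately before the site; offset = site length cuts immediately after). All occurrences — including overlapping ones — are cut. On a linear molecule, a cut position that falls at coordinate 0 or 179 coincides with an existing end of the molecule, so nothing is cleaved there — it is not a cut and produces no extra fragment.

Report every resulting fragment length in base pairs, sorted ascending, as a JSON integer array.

[1,1,3,4,5,6,10,10,10,11,11,12,13,15,15,16,17,19]

Per-enzyme occurrences:
  GruIII (GAATTG, off=5): starts [29, 40, 57, 67, 112, 118, 163] → cuts [34, 45, 62, 72, 117, 123, 168]
  UxaIII (ATAATAC, off=0): starts [1, 49, 73, 105, 133, 148] → cuts [1, 49, 73, 105, 133, 148]
  WciIV (CGACTTC, off=7): starts [10, 85, 95, 156] → cuts [17, 92, 102, 163]

Pooled cuts: [1, 17, 34, 45, 49, 62, 72, 73, 92, 102, 105, 117, 123, 133, 148, 163, 168]

Fragments:
  [0,1): 1 bp
  [1,17): 16 bp
  [17,34): 17 bp
  [34,45): 11 bp
  [45,49): 4 bp
  [49,62): 13 bp
  [62,72): 10 bp
  [72,73): 1 bp
  [73,92): 19 bp
  [92,102): 10 bp
  [102,105): 3 bp
  [105,117): 12 bp
  [117,123): 6 bp
  [123,133): 10 bp
  [133,148): 15 bp
  [148,163): 15 bp
  [163,168): 5 bp
  [168,179): 11 bp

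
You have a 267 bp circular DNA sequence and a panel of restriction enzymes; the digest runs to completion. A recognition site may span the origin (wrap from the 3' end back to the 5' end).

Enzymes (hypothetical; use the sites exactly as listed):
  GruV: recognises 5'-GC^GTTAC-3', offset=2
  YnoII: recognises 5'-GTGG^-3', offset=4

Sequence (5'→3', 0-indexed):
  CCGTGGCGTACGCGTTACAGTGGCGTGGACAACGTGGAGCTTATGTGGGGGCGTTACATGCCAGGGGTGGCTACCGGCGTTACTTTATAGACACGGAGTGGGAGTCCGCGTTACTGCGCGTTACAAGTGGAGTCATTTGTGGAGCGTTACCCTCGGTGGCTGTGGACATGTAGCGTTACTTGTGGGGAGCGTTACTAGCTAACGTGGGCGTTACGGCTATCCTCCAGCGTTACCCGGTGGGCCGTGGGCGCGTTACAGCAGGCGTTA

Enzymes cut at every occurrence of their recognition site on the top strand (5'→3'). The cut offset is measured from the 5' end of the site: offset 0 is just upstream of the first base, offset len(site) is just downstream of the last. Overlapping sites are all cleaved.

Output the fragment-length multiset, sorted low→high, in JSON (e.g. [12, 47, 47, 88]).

[2,3,4,4,5,5,6,7,7,8,8,9,9,10,10,10,11,11,11,12,12,12,14,17,18,19,23]

Per-enzyme occurrences:
  GruV (GCGTTAC, off=2): starts [11, 50, 76, 107, 117, 143, 172, 188, 207, 226, 249, 261] → cuts [13, 52, 78, 109, 119, 145, 174, 190, 209, 228, 251, 263]
  YnoII (GTGG, off=4): starts [2, 19, 24, 33, 44, 66, 97, 126, 138, 155, 161, 181, 203, 236, 243] → cuts [6, 23, 28, 37, 48, 70, 101, 130, 142, 159, 165, 185, 207, 240, 247]

All cut coordinates (distinct, sorted): [6, 13, 23, 28, 37, 48, 52, 70, 78, 101, 109, 119, 130, 142, 145, 159, 165, 174, 185, 190, 207, 209, 228, 240, 247, 251, 263]

Fragments:
  6→13: 7 bp
  13→23: 10 bp
  23→28: 5 bp
  28→37: 9 bp
  37→48: 11 bp
  48→52: 4 bp
  52→70: 18 bp
  70→78: 8 bp
  78→101: 23 bp
  101→109: 8 bp
  109→119: 10 bp
  119→130: 11 bp
  130→142: 12 bp
  142→145: 3 bp
  145→159: 14 bp
  159→165: 6 bp
  165→174: 9 bp
  174→185: 11 bp
  185→190: 5 bp
  190→207: 17 bp
  207→209: 2 bp
  209→228: 19 bp
  228→240: 12 bp
  240→247: 7 bp
  247→251: 4 bp
  251→263: 12 bp
  263→6 (wrap): 267-263+6 = 10 bp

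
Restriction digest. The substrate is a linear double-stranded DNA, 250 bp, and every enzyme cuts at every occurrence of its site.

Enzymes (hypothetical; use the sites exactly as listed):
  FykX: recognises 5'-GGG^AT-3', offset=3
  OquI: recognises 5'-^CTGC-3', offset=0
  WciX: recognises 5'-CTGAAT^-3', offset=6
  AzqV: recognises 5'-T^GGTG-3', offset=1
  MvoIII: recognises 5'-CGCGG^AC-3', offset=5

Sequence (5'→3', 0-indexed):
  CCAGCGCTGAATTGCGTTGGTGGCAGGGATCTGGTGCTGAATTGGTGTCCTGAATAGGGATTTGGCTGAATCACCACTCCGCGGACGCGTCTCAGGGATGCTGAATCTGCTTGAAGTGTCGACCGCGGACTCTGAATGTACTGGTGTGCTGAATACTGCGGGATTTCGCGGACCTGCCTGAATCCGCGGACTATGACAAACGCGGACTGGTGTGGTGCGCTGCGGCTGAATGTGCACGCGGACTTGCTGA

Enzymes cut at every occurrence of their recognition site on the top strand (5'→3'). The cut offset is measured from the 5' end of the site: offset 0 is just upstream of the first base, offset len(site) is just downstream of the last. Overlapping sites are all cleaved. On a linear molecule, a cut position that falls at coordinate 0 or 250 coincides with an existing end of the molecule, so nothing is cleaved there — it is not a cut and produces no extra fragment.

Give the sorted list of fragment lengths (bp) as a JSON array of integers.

Per-enzyme occurrences:
  FykX GGGAT/3: at [25, 56, 94, 159] ⇒ [28, 59, 97, 162]
  OquI CTGC/0: at [106, 155, 173, 219] ⇒ [106, 155, 173, 219]
  WciX CTGAAT/6: at [6, 36, 49, 65, 100, 131, 148, 177, 225] ⇒ [12, 42, 55, 71, 106, 137, 154, 183, 231]
  AzqV TGGTG/1: at [17, 31, 42, 141, 207, 212] ⇒ [18, 32, 43, 142, 208, 213]
  MvoIII CGCGGAC/5: at [79, 123, 166, 184, 200, 236] ⇒ [84, 128, 171, 189, 205, 241]

All cut coordinates (distinct, sorted): [12, 18, 28, 32, 42, 43, 55, 59, 71, 84, 97, 106, 128, 137, 142, 154, 155, 162, 171, 173, 183, 189, 205, 208, 213, 219, 231, 241]

Fragments:
  [0,12): 12 bp
  [12,18): 6 bp
  [18,28): 10 bp
  [28,32): 4 bp
  [32,42): 10 bp
  [42,43): 1 bp
  [43,55): 12 bp
  [55,59): 4 bp
  [59,71): 12 bp
  [71,84): 13 bp
  [84,97): 13 bp
  [97,106): 9 bp
  [106,128): 22 bp
  [128,137): 9 bp
  [137,142): 5 bp
  [142,154): 12 bp
  [154,155): 1 bp
  [155,162): 7 bp
  [162,171): 9 bp
  [171,173): 2 bp
  [173,183): 10 bp
  [183,189): 6 bp
  [189,205): 16 bp
  [205,208): 3 bp
  [208,213): 5 bp
  [213,219): 6 bp
  [219,231): 12 bp
  [231,241): 10 bp
  [241,250): 9 bp

[1,1,2,3,4,4,5,5,6,6,6,7,9,9,9,9,10,10,10,10,12,12,12,12,12,13,13,16,22]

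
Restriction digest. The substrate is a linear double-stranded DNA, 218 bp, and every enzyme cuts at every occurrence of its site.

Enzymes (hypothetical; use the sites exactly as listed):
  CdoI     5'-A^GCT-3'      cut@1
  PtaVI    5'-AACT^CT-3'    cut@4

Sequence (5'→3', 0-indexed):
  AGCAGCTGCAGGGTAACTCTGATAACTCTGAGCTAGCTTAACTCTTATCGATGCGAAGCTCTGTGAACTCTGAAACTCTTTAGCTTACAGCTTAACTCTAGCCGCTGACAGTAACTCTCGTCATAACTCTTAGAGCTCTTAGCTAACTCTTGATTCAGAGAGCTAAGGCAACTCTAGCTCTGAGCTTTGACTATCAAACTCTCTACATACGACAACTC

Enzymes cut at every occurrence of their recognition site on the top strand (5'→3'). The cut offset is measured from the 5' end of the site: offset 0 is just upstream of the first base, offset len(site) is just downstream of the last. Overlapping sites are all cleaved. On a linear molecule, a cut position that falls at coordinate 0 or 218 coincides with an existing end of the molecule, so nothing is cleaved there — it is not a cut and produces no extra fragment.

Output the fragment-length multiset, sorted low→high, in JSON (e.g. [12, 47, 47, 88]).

Scan for sites:
  CdoI AGCT/1: at [3, 30, 34, 56, 81, 88, 133, 140, 160, 175, 182] ⇒ [4, 31, 35, 57, 82, 89, 134, 141, 161, 176, 183]
  PtaVI AACTCT/4: at [14, 23, 39, 65, 73, 93, 112, 124, 144, 169, 196] ⇒ [18, 27, 43, 69, 77, 97, 116, 128, 148, 173, 200]

All cut coordinates (distinct, sorted): [4, 18, 27, 31, 35, 43, 57, 69, 77, 82, 89, 97, 116, 128, 134, 141, 148, 161, 173, 176, 183, 200]

Fragments:
  [0,4): 4 bp
  [4,18): 14 bp
  [18,27): 9 bp
  [27,31): 4 bp
  [31,35): 4 bp
  [35,43): 8 bp
  [43,57): 14 bp
  [57,69): 12 bp
  [69,77): 8 bp
  [77,82): 5 bp
  [82,89): 7 bp
  [89,97): 8 bp
  [97,116): 19 bp
  [116,128): 12 bp
  [128,134): 6 bp
  [134,141): 7 bp
  [141,148): 7 bp
  [148,161): 13 bp
  [161,173): 12 bp
  [173,176): 3 bp
  [176,183): 7 bp
  [183,200): 17 bp
  [200,218): 18 bp

[3,4,4,4,5,6,7,7,7,7,8,8,8,9,12,12,12,13,14,14,17,18,19]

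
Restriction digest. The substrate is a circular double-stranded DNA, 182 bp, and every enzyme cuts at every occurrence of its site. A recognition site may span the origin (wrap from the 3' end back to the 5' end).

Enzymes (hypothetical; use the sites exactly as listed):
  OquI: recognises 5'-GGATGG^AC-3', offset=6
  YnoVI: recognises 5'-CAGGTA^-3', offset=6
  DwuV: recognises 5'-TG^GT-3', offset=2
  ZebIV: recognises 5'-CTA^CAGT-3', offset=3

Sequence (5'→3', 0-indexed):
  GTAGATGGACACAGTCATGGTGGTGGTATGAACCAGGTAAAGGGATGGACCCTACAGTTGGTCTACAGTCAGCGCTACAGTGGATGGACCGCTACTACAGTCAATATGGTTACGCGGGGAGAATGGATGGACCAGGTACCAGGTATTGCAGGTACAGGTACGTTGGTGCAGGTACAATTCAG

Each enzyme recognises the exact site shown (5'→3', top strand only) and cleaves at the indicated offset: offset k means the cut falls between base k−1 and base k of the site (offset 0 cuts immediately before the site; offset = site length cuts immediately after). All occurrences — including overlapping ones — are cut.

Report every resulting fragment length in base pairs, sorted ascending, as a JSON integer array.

[3,3,5,5,6,6,6,7,8,9,9,9,10,10,11,11,12,14,16,22]

Per-enzyme occurrences:
  OquI (GGATGGAC, off=6): starts [42, 81, 124] → cuts [48, 87, 130]
  YnoVI (CAGGTA, off=6): starts [33, 132, 139, 148, 154, 168, 179] → cuts [3, 39, 138, 145, 154, 160, 174]
  DwuV (TGGT, off=2): starts [17, 20, 23, 58, 106, 163] → cuts [19, 22, 25, 60, 108, 165]
  ZebIV (CTACAGT, off=3): starts [51, 62, 74, 94] → cuts [54, 65, 77, 97]

Pooled cuts: [3, 19, 22, 25, 39, 48, 54, 60, 65, 77, 87, 97, 108, 130, 138, 145, 154, 160, 165, 174]

Fragments:
  3→19: 16 bp
  19→22: 3 bp
  22→25: 3 bp
  25→39: 14 bp
  39→48: 9 bp
  48→54: 6 bp
  54→60: 6 bp
  60→65: 5 bp
  65→77: 12 bp
  77→87: 10 bp
  87→97: 10 bp
  97→108: 11 bp
  108→130: 22 bp
  130→138: 8 bp
  138→145: 7 bp
  145→154: 9 bp
  154→160: 6 bp
  160→165: 5 bp
  165→174: 9 bp
  174→3 (wrap): 182-174+3 = 11 bp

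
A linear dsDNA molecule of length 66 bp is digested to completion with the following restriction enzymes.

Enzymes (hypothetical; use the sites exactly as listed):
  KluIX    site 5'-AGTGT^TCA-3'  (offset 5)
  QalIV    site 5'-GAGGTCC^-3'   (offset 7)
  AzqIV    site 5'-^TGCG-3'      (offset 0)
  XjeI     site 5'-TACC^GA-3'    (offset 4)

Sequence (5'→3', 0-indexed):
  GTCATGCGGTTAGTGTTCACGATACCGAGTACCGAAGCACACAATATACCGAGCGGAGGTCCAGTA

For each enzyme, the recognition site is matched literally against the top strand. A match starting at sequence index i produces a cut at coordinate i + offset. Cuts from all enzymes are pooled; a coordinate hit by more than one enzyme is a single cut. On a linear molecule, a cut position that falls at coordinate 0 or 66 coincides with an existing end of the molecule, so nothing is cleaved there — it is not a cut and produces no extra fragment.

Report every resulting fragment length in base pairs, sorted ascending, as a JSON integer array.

[4,4,7,10,12,12,17]

Site scan:
  KluIX AGTGTTCA/5: at [11] ⇒ [16]
  QalIV GAGGTCC/7: at [55] ⇒ [62]
  AzqIV TGCG/0: at [4] ⇒ [4]
  XjeI TACCGA/4: at [22, 29, 46] ⇒ [26, 33, 50]

All cut coordinates (distinct, sorted): [4, 16, 26, 33, 50, 62]

Fragments:
  [0,4): 4 bp
  [4,16): 12 bp
  [16,26): 10 bp
  [26,33): 7 bp
  [33,50): 17 bp
  [50,62): 12 bp
  [62,66): 4 bp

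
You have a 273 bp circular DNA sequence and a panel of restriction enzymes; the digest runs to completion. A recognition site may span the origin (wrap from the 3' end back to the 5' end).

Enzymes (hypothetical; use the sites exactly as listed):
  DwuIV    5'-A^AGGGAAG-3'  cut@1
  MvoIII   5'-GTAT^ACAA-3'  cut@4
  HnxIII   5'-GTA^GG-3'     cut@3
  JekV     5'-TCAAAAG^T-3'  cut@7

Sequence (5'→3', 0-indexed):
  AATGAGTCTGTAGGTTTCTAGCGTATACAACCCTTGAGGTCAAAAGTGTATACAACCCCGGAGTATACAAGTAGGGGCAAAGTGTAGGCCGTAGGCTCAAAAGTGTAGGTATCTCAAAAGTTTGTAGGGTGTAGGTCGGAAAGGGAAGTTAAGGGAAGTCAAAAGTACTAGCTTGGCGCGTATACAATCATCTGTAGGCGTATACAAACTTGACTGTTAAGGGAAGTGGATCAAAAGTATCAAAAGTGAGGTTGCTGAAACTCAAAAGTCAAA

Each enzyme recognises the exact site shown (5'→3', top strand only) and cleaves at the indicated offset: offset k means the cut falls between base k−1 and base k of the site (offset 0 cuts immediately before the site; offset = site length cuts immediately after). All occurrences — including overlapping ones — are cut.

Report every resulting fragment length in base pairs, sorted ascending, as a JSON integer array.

[4,5,6,7,7,7,7,8,9,10,10,13,13,13,14,14,15,16,17,18,18,20,22]

Site scan:
  DwuIV AAGGGAAG/1: at [140, 150, 218] ⇒ [141, 151, 219]
  MvoIII GTATACAA/4: at [22, 47, 62, 179, 199] ⇒ [26, 51, 66, 183, 203]
  HnxIII GTAGG/3: at [9, 70, 83, 90, 104, 123, 130, 193] ⇒ [12, 73, 86, 93, 107, 126, 133, 196]
  JekV TCAAAAGT/7: at [39, 96, 113, 158, 230, 239, 261] ⇒ [46, 103, 120, 165, 237, 246, 268]

All cut coordinates (distinct, sorted): [12, 26, 46, 51, 66, 73, 86, 93, 103, 107, 120, 126, 133, 141, 151, 165, 183, 196, 203, 219, 237, 246, 268]

Fragments:
  12→26: 14 bp
  26→46: 20 bp
  46→51: 5 bp
  51→66: 15 bp
  66→73: 7 bp
  73→86: 13 bp
  86→93: 7 bp
  93→103: 10 bp
  103→107: 4 bp
  107→120: 13 bp
  120→126: 6 bp
  126→133: 7 bp
  133→141: 8 bp
  141→151: 10 bp
  151→165: 14 bp
  165→183: 18 bp
  183→196: 13 bp
  196→203: 7 bp
  203→219: 16 bp
  219→237: 18 bp
  237→246: 9 bp
  246→268: 22 bp
  268→12 (wrap): 273-268+12 = 17 bp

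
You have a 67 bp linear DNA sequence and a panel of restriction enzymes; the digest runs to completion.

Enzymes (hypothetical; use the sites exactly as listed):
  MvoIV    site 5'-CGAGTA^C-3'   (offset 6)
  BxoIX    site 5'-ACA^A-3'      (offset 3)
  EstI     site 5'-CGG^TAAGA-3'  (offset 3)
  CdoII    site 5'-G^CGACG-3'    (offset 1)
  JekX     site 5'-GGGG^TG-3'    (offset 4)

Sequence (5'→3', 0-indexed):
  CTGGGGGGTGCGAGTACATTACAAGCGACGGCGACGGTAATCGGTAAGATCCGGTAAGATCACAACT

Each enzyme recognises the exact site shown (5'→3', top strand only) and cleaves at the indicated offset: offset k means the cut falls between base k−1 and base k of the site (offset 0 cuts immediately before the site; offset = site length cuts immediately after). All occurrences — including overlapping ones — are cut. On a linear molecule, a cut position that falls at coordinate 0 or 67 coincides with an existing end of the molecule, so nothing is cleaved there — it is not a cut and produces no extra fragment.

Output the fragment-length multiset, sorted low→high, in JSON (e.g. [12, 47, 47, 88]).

Per-enzyme occurrences:
  MvoIV (CGAGTAC, off=6): starts [10] → cuts [16]
  BxoIX (ACAA, off=3): starts [20, 61] → cuts [23, 64]
  EstI (CGGTAAGA, off=3): starts [41, 51] → cuts [44, 54]
  CdoII (GCGACG, off=1): starts [24, 30] → cuts [25, 31]
  JekX (GGGGTG, off=4): starts [4] → cuts [8]

Pooled cuts: [8, 16, 23, 25, 31, 44, 54, 64]

Fragment lengths:
  [0,8): 8 bp
  [8,16): 8 bp
  [16,23): 7 bp
  [23,25): 2 bp
  [25,31): 6 bp
  [31,44): 13 bp
  [44,54): 10 bp
  [54,64): 10 bp
  [64,67): 3 bp

[2,3,6,7,8,8,10,10,13]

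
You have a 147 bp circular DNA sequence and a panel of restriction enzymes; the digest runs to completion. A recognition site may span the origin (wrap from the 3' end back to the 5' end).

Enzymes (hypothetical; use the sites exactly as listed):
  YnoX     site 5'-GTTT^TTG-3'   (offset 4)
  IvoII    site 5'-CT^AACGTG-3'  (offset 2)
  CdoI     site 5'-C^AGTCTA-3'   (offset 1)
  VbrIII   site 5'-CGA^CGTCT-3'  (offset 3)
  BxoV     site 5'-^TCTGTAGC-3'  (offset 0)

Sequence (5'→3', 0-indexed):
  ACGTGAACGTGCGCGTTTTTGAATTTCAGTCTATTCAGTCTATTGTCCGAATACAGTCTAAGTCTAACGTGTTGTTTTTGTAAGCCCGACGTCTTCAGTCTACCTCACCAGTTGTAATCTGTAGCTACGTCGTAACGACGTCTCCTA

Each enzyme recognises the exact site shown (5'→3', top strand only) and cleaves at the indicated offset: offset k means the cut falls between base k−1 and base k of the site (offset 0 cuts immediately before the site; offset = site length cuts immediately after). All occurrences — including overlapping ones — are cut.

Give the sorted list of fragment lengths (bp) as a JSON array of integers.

[7,8,9,9,11,12,12,18,19,21,21]

Per-enzyme occurrences:
  YnoX GTTTTTG/4: at [14, 73] ⇒ [18, 77]
  IvoII CTAACGTG/2: at [63, 144] ⇒ [65, 146]
  CdoI CAGTCTA/1: at [26, 35, 53, 95] ⇒ [27, 36, 54, 96]
  VbrIII CGACGTCT/3: at [86, 135] ⇒ [89, 138]
  BxoV TCTGTAGC/0: at [117] ⇒ [117]

Pooled cuts: [18, 27, 36, 54, 65, 77, 89, 96, 117, 138, 146]

Fragments:
  18→27: 9 bp
  27→36: 9 bp
  36→54: 18 bp
  54→65: 11 bp
  65→77: 12 bp
  77→89: 12 bp
  89→96: 7 bp
  96→117: 21 bp
  117→138: 21 bp
  138→146: 8 bp
  146→18 (wrap): 147-146+18 = 19 bp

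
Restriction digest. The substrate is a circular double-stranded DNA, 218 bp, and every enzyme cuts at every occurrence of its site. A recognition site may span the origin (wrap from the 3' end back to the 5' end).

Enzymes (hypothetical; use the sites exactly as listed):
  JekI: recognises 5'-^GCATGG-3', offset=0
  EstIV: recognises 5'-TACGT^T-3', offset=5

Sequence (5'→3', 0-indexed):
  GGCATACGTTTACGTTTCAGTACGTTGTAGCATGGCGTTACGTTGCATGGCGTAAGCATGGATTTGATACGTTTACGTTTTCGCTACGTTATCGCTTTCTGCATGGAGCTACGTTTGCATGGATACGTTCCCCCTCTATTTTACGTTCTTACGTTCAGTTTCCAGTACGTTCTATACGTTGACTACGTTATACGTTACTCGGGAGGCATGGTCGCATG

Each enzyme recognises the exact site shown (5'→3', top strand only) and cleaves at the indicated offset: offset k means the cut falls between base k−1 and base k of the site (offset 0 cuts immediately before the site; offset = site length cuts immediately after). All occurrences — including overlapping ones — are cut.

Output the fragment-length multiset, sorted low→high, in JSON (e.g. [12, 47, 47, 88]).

[1,2,4,6,6,7,8,8,9,9,10,10,11,11,11,12,14,14,14,16,17,18]

Site scan:
  JekI (GCATGG, off=0): starts [29, 44, 55, 100, 116, 205, 213] → cuts [29, 44, 55, 100, 116, 205, 213]
  EstIV (TACGTT, off=5): starts [4, 10, 20, 38, 67, 73, 84, 109, 123, 141, 149, 165, 174, 183, 190] → cuts [9, 15, 25, 43, 72, 78, 89, 114, 128, 146, 154, 170, 179, 188, 195]

Pooled cuts: [9, 15, 25, 29, 43, 44, 55, 72, 78, 89, 100, 114, 116, 128, 146, 154, 170, 179, 188, 195, 205, 213]

Fragment lengths:
  9→15: 6 bp
  15→25: 10 bp
  25→29: 4 bp
  29→43: 14 bp
  43→44: 1 bp
  44→55: 11 bp
  55→72: 17 bp
  72→78: 6 bp
  78→89: 11 bp
  89→100: 11 bp
  100→114: 14 bp
  114→116: 2 bp
  116→128: 12 bp
  128→146: 18 bp
  146→154: 8 bp
  154→170: 16 bp
  170→179: 9 bp
  179→188: 9 bp
  188→195: 7 bp
  195→205: 10 bp
  205→213: 8 bp
  213→9 (wrap): 218-213+9 = 14 bp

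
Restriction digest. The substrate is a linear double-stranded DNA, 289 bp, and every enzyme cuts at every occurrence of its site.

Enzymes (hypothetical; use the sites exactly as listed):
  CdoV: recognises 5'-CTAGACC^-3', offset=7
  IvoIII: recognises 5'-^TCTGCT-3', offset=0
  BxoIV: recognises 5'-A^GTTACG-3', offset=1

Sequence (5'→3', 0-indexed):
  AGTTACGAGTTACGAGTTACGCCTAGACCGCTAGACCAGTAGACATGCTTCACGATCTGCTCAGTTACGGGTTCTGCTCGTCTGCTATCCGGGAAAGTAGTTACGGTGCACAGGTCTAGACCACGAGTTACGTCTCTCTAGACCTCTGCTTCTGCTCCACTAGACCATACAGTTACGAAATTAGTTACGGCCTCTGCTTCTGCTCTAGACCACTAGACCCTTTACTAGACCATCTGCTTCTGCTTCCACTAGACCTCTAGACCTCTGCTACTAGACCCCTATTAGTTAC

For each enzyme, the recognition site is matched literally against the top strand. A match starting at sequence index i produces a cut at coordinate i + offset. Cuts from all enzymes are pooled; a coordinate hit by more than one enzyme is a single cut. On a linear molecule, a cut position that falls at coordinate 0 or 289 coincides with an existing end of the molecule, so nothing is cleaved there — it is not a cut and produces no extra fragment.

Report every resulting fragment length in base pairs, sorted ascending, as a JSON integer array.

[1,1,4,5,6,6,6,7,7,8,8,8,8,8,9,9,12,12,12,13,14,14,16,17,18,18,19,23]

Scan for sites:
  CdoV (CTAGACC, off=7): starts [22, 30, 115, 137, 159, 204, 212, 224, 248, 256, 270] → cuts [29, 37, 122, 144, 166, 211, 219, 231, 255, 263, 277]
  IvoIII (TCTGCT, off=0): starts [55, 72, 80, 144, 150, 192, 198, 232, 238, 263] → cuts [55, 72, 80, 144, 150, 192, 198, 232, 238, 263]
  BxoIV (AGTTACG, off=1): starts [0, 7, 14, 62, 98, 125, 170, 182] → cuts [1, 8, 15, 63, 99, 126, 171, 183]

Pooled cuts: [1, 8, 15, 29, 37, 55, 63, 72, 80, 99, 122, 126, 144, 150, 166, 171, 183, 192, 198, 211, 219, 231, 232, 238, 255, 263, 277]

Fragment lengths:
  [0,1): 1 bp
  [1,8): 7 bp
  [8,15): 7 bp
  [15,29): 14 bp
  [29,37): 8 bp
  [37,55): 18 bp
  [55,63): 8 bp
  [63,72): 9 bp
  [72,80): 8 bp
  [80,99): 19 bp
  [99,122): 23 bp
  [122,126): 4 bp
  [126,144): 18 bp
  [144,150): 6 bp
  [150,166): 16 bp
  [166,171): 5 bp
  [171,183): 12 bp
  [183,192): 9 bp
  [192,198): 6 bp
  [198,211): 13 bp
  [211,219): 8 bp
  [219,231): 12 bp
  [231,232): 1 bp
  [232,238): 6 bp
  [238,255): 17 bp
  [255,263): 8 bp
  [263,277): 14 bp
  [277,289): 12 bp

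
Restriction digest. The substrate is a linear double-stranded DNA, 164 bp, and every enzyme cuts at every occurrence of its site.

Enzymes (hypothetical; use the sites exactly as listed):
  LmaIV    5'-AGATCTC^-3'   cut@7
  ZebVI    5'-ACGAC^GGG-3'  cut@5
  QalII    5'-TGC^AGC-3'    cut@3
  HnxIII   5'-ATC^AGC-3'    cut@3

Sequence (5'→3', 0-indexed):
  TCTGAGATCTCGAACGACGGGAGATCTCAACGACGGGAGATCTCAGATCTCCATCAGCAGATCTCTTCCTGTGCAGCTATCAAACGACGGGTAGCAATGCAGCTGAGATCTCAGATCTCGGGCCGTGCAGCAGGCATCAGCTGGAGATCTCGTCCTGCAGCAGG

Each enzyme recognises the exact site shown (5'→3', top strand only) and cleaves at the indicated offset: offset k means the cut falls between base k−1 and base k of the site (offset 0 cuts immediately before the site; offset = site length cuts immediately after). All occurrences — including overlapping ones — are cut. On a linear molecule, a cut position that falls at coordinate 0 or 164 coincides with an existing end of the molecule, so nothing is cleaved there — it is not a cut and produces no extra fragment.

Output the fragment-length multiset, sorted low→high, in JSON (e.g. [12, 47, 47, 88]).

[4,6,6,7,7,7,7,9,9,10,10,10,10,11,12,12,13,14]

Per-enzyme occurrences:
  LmaIV AGATCTC/7: at [4, 21, 37, 44, 58, 105, 112, 144] ⇒ [11, 28, 44, 51, 65, 112, 119, 151]
  ZebVI ACGACGGG/5: at [13, 29, 83] ⇒ [18, 34, 88]
  QalII TGCAGC/3: at [71, 97, 125, 155] ⇒ [74, 100, 128, 158]
  HnxIII ATCAGC/3: at [52, 135] ⇒ [55, 138]

All cut coordinates (distinct, sorted): [11, 18, 28, 34, 44, 51, 55, 65, 74, 88, 100, 112, 119, 128, 138, 151, 158]

Fragment lengths:
  [0,11): 11 bp
  [11,18): 7 bp
  [18,28): 10 bp
  [28,34): 6 bp
  [34,44): 10 bp
  [44,51): 7 bp
  [51,55): 4 bp
  [55,65): 10 bp
  [65,74): 9 bp
  [74,88): 14 bp
  [88,100): 12 bp
  [100,112): 12 bp
  [112,119): 7 bp
  [119,128): 9 bp
  [128,138): 10 bp
  [138,151): 13 bp
  [151,158): 7 bp
  [158,164): 6 bp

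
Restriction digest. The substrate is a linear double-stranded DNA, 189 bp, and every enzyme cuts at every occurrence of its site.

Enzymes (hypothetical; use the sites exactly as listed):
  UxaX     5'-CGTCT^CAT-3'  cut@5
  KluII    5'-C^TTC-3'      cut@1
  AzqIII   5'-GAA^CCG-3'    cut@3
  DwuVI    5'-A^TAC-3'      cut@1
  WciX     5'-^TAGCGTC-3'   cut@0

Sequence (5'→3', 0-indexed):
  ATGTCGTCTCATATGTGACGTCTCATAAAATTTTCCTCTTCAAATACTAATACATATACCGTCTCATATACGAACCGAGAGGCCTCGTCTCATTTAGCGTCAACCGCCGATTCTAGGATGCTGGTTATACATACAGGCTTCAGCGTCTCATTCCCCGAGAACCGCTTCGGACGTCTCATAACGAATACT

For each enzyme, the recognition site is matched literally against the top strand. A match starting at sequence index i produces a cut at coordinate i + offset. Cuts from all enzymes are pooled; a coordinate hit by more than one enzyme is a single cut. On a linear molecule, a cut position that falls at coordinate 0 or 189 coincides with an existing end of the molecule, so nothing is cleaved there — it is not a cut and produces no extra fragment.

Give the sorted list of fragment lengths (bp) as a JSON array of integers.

Per-enzyme occurrences:
  UxaX CGTCTCAT/5: at [4, 18, 59, 85, 143, 171] ⇒ [9, 23, 64, 90, 148, 176]
  KluII CTTC/1: at [37, 137, 164] ⇒ [38, 138, 165]
  AzqIII GAACCG/3: at [71, 158] ⇒ [74, 161]
  DwuVI ATAC/1: at [43, 49, 55, 67, 126, 130, 184] ⇒ [44, 50, 56, 68, 127, 131, 185]
  WciX TAGCGTC/0: at [94] ⇒ [94]

Pooled cuts: [9, 23, 38, 44, 50, 56, 64, 68, 74, 90, 94, 127, 131, 138, 148, 161, 165, 176, 185]

Fragments:
  [0,9): 9 bp
  [9,23): 14 bp
  [23,38): 15 bp
  [38,44): 6 bp
  [44,50): 6 bp
  [50,56): 6 bp
  [56,64): 8 bp
  [64,68): 4 bp
  [68,74): 6 bp
  [74,90): 16 bp
  [90,94): 4 bp
  [94,127): 33 bp
  [127,131): 4 bp
  [131,138): 7 bp
  [138,148): 10 bp
  [148,161): 13 bp
  [161,165): 4 bp
  [165,176): 11 bp
  [176,185): 9 bp
  [185,189): 4 bp

[4,4,4,4,4,6,6,6,6,7,8,9,9,10,11,13,14,15,16,33]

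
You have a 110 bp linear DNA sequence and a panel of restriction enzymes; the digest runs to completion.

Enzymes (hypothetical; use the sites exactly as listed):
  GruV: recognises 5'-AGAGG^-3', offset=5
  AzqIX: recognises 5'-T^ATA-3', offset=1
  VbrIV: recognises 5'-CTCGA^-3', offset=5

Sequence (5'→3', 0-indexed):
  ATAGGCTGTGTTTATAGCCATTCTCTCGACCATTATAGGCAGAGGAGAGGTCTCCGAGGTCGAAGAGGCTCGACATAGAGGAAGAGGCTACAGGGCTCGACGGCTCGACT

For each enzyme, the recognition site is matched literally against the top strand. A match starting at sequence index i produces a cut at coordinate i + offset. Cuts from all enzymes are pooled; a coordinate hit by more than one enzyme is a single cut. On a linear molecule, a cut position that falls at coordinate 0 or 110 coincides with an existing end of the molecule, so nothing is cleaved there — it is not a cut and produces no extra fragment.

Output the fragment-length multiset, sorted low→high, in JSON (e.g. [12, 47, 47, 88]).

[2,5,5,5,6,8,8,11,13,13,16,18]

Scan for sites:
  GruV (AGAGG, off=5): starts [40, 45, 63, 76, 82] → cuts [45, 50, 68, 81, 87]
  AzqIX (TATA, off=1): starts [12, 33] → cuts [13, 34]
  VbrIV (CTCGA, off=5): starts [24, 68, 95, 103] → cuts [29, 73, 100, 108]

All cut coordinates (distinct, sorted): [13, 29, 34, 45, 50, 68, 73, 81, 87, 100, 108]

Fragments:
  [0,13): 13 bp
  [13,29): 16 bp
  [29,34): 5 bp
  [34,45): 11 bp
  [45,50): 5 bp
  [50,68): 18 bp
  [68,73): 5 bp
  [73,81): 8 bp
  [81,87): 6 bp
  [87,100): 13 bp
  [100,108): 8 bp
  [108,110): 2 bp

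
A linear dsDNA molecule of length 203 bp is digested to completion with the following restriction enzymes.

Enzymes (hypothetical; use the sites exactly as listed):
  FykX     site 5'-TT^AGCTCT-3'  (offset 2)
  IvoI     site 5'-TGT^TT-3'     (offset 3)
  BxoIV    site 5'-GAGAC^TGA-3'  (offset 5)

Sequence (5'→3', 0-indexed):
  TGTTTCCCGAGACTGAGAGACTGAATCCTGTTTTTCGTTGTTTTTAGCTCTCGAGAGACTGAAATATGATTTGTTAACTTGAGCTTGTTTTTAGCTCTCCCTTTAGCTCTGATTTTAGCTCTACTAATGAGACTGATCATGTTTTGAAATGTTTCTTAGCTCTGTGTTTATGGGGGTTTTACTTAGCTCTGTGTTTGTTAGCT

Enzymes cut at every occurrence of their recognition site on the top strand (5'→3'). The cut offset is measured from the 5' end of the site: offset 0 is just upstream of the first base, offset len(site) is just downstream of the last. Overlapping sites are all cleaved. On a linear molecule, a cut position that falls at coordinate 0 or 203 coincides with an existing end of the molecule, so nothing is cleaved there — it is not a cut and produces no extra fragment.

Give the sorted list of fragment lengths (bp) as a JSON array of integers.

Scan for sites:
  FykX TTAGCTCT/2: at [43, 90, 102, 114, 155, 182] ⇒ [45, 92, 104, 116, 157, 184]
  IvoI TGTTT/3: at [0, 28, 38, 85, 139, 149, 164, 191] ⇒ [3, 31, 41, 88, 142, 152, 167, 194]
  BxoIV GAGACTGA/5: at [8, 16, 54, 128] ⇒ [13, 21, 59, 133]

Pooled cuts: [3, 13, 21, 31, 41, 45, 59, 88, 92, 104, 116, 133, 142, 152, 157, 167, 184, 194]

Fragments:
  [0,3): 3 bp
  [3,13): 10 bp
  [13,21): 8 bp
  [21,31): 10 bp
  [31,41): 10 bp
  [41,45): 4 bp
  [45,59): 14 bp
  [59,88): 29 bp
  [88,92): 4 bp
  [92,104): 12 bp
  [104,116): 12 bp
  [116,133): 17 bp
  [133,142): 9 bp
  [142,152): 10 bp
  [152,157): 5 bp
  [157,167): 10 bp
  [167,184): 17 bp
  [184,194): 10 bp
  [194,203): 9 bp

[3,4,4,5,8,9,9,10,10,10,10,10,10,12,12,14,17,17,29]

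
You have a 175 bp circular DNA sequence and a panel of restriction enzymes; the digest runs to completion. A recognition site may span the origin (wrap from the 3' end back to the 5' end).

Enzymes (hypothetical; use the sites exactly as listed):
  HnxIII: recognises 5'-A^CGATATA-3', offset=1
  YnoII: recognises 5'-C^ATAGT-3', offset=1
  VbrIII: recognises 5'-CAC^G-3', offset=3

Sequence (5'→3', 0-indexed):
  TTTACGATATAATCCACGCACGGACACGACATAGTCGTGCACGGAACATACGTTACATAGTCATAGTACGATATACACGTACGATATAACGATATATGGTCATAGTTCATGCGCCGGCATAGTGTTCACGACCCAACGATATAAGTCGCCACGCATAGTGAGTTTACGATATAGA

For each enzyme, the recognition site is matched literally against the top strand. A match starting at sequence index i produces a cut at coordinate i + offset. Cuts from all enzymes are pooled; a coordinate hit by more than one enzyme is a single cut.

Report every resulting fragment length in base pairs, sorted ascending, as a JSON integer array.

[2,3,3,4,6,6,6,7,8,10,11,12,12,12,13,13,14,16,17]

Per-enzyme occurrences:
  HnxIII ACGATATA/1: at [3, 67, 80, 88, 135, 165] ⇒ [4, 68, 81, 89, 136, 166]
  YnoII CATAGT/1: at [29, 55, 61, 100, 117, 153] ⇒ [30, 56, 62, 101, 118, 154]
  VbrIII CACG/3: at [14, 18, 24, 39, 75, 126, 149] ⇒ [17, 21, 27, 42, 78, 129, 152]

Pooled cuts: [4, 17, 21, 27, 30, 42, 56, 62, 68, 78, 81, 89, 101, 118, 129, 136, 152, 154, 166]

Fragments:
  4→17: 13 bp
  17→21: 4 bp
  21→27: 6 bp
  27→30: 3 bp
  30→42: 12 bp
  42→56: 14 bp
  56→62: 6 bp
  62→68: 6 bp
  68→78: 10 bp
  78→81: 3 bp
  81→89: 8 bp
  89→101: 12 bp
  101→118: 17 bp
  118→129: 11 bp
  129→136: 7 bp
  136→152: 16 bp
  152→154: 2 bp
  154→166: 12 bp
  166→4 (wrap): 175-166+4 = 13 bp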